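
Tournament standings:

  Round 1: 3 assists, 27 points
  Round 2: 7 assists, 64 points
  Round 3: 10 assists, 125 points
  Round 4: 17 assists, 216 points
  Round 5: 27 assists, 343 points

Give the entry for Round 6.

44 assists, 512 points

Assists: each term is the sum of the two before it, so 3, 7, 10, 17, 27 → 44.
Points: perfect cubes: 3³, 4³, 5³, …, so 27, 64, 125, 216, 343 → 512.
Combining the parts gives 44 assists, 512 points.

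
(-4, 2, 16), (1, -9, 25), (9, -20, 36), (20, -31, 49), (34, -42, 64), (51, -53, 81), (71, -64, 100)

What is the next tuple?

First value: -4, 1, 9, 20, 34, 51, 71 → 94 (differences are 5, 8, 11, … (increasing by 3 each time)).
For the second value, −11 each step: 2, -9, -20, -31, -42, -53, -64 → -75.
Third value goes 16, 25, 36, 49, 64, 81, 100 → 121 (perfect squares: 4², 5², 6², …).
So the next tuple is (94, -75, 121).

(94, -75, 121)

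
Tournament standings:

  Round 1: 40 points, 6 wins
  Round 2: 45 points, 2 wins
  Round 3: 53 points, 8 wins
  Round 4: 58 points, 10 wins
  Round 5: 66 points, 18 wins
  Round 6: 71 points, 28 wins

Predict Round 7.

Points — alternating steps +5, +8, +5, +8, …: 40, 45, 53, 58, 66, 71 → 79.
Wins — each term is the sum of the two before it: 6, 2, 8, 10, 18, 28 → 46.
Putting it together: 79 points, 46 wins.

79 points, 46 wins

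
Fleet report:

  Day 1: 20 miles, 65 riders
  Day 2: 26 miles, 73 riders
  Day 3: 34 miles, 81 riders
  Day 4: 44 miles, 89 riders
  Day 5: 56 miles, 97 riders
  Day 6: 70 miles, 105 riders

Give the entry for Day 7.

86 miles, 113 riders

Miles: differences are 6, 8, 10, … (increasing by 2 each time), so 20, 26, 34, 44, 56, 70 → 86.
Riders — +8 each step: 65, 73, 81, 89, 97, 105 → 113.
Putting it together: 86 miles, 113 riders.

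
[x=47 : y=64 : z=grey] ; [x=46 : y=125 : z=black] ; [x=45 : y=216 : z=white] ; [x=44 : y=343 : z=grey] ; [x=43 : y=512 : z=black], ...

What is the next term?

X: 47, 46, 45, 44, 43 → 42 (−1 each step).
Y: perfect cubes: 4³, 5³, 6³, …, so 64, 125, 216, 343, 512 → 729.
For the z, repeats grey → black → white: grey, black, white, grey, black → white.
Putting it together: [x=42 : y=729 : z=white].

[x=42 : y=729 : z=white]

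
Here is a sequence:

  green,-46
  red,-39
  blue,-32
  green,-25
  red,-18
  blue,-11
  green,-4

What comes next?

Colour — repeats green → red → blue: green, red, blue, green, red, blue, green → red.
Second component: -46, -39, -32, -25, -18, -11, -4 → 3 (+7 each step).
Putting it together: red,3.

red,3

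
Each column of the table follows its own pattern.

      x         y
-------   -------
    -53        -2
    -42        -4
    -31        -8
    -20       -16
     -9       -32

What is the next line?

Column x: +11 each step; -53, -42, -31, -20, -9 → 2.
Column y: ×2 each step; -2, -4, -8, -16, -32 → -64.
Putting it together: 2  -64.

2  -64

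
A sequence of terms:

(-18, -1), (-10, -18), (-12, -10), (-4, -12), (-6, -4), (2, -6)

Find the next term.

First value: alternating steps +8, −2, +8, −2, …; -18, -10, -12, -4, -6, 2 → 0.
For the second value, always the previous value of the first value: -1, -18, -10, -12, -4, -6 → 2.
Combining the parts gives (0, 2).

(0, 2)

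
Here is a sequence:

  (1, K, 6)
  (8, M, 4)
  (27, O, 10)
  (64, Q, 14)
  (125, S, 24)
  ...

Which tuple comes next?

(216, U, 38)

First entry — perfect cubes: 1³, 2³, 3³, …: 1, 8, 27, 64, 125 → 216.
For the letter, letters move forward 2 places in the alphabet: K, M, O, Q, S → U.
Third entry — each term is the sum of the two before it: 6, 4, 10, 14, 24 → 38.
Putting it together: (216, U, 38).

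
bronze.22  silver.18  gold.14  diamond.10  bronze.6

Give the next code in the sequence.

silver.2

Rank: bronze, silver, gold, diamond, bronze → silver (repeats bronze → silver → gold → diamond).
Second component: 22, 18, 14, 10, 6 → 2 (−4 each step).
Combining the parts gives silver.2.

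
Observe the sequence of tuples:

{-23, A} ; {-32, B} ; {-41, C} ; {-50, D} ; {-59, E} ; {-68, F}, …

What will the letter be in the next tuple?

Letter: letters move forward 1 place in the alphabet; A, B, C, D, E, F → G.

G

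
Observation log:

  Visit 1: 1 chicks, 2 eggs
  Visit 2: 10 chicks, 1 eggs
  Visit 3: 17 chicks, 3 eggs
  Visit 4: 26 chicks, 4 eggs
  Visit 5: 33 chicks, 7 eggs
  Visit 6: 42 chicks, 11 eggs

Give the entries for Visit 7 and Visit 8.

Chicks goes 1, 10, 17, 26, 33, 42 → 49 → 58 (alternating steps +9, +7, +9, +7, …).
Eggs — each term is the sum of the two before it: 2, 1, 3, 4, 7, 11 → 18 → 29.
So the next two lines are 49 chicks, 18 eggs and 58 chicks, 29 eggs.

49 chicks, 18 eggs; 58 chicks, 29 eggs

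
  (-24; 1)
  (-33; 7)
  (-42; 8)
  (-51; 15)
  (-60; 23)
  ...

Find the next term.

First part: −9 each step, so -24, -33, -42, -51, -60 → -69.
Second part: each term is the sum of the two before it; 1, 7, 8, 15, 23 → 38.
So the next term is (-69; 38).

(-69; 38)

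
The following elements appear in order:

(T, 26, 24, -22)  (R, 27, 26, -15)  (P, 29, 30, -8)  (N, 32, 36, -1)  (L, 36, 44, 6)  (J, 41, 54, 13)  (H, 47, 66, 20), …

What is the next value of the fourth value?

Letter: letters move back 2 places in the alphabet; T, R, P, N, L, J, H → F.
Second value: 26, 27, 29, 32, 36, 41, 47 → 54 (differences are 1, 2, 3, … (increasing by 1 each time)).
Third value: differences are 2, 4, 6, … (increasing by 2 each time), so 24, 26, 30, 36, 44, 54, 66 → 80.
Fourth value: +7 each step; -22, -15, -8, -1, 6, 13, 20 → 27.

27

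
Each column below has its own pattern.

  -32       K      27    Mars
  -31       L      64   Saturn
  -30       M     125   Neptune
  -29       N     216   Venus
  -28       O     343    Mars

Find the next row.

-27  P  512  Saturn

First component: +1 each step; -32, -31, -30, -29, -28 → -27.
Letter: letters move forward 1 place in the alphabet, so K, L, M, N, O → P.
Third component: perfect cubes: 3³, 4³, 5³, …; 27, 64, 125, 216, 343 → 512.
Planet goes Mars, Saturn, Neptune, Venus, Mars → Saturn (repeats Mars → Saturn → Neptune → Venus).
Putting it together: -27  P  512  Saturn.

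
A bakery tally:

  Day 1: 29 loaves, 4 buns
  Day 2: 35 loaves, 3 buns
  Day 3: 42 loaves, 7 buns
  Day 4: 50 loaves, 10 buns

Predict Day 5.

59 loaves, 17 buns

Loaves: differences are 6, 7, 8, … (increasing by 1 each time), so 29, 35, 42, 50 → 59.
Buns: each term is the sum of the two before it, so 4, 3, 7, 10 → 17.
Putting it together: 59 loaves, 17 buns.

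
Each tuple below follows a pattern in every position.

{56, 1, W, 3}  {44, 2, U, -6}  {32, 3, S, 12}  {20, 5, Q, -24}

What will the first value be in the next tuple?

8

First value — −12 each step: 56, 44, 32, 20 → 8.
Second value goes 1, 2, 3, 5 → 8 (each term is the sum of the two before it).
Letter — letters move back 2 places in the alphabet: W, U, S, Q → O.
Fourth value — ×(-2) each step: 3, -6, 12, -24 → 48.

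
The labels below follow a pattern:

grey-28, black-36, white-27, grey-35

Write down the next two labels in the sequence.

Shade goes grey, black, white, grey → black → white (repeats grey → black → white).
Second component: 28, 36, 27, 35 → 26 → 34 (alternating steps +8, −9, +8, −9, …).
So the next two labels are black-26 and white-34.

black-26 then white-34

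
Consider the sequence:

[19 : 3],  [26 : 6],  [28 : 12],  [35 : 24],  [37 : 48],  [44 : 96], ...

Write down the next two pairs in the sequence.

[46 : 192], [53 : 384]

First part: 19, 26, 28, 35, 37, 44 → 46 → 53 (alternating steps +7, +2, +7, +2, …).
Second part: ×2 each step, so 3, 6, 12, 24, 48, 96 → 192 → 384.
Putting the parts together: [46 : 192] and then [53 : 384].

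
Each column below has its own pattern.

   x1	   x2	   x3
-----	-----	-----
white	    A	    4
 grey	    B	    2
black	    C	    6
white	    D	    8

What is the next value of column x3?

Column x3 goes 4, 2, 6, 8 → 14 (each term is the sum of the two before it).

14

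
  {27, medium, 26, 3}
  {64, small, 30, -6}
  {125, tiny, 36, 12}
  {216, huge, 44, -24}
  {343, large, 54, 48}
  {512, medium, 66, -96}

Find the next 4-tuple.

First part — perfect cubes: 3³, 4³, 5³, …: 27, 64, 125, 216, 343, 512 → 729.
Size goes medium, small, tiny, huge, large, medium → small (repeats medium → small → tiny → huge → large).
Third part goes 26, 30, 36, 44, 54, 66 → 80 (differences are 4, 6, 8, … (increasing by 2 each time)).
Fourth part: 3, -6, 12, -24, 48, -96 → 192 (×(-2) each step).
Putting it together: {729, small, 80, 192}.

{729, small, 80, 192}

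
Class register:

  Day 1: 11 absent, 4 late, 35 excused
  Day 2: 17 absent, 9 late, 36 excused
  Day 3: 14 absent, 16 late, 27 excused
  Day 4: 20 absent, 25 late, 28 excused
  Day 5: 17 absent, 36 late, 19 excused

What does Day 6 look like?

23 absent, 49 late, 20 excused

Absent: alternating steps +6, −3, +6, −3, …, so 11, 17, 14, 20, 17 → 23.
Late goes 4, 9, 16, 25, 36 → 49 (perfect squares: 2², 3², 4², …).
Excused: alternating steps +1, −9, +1, −9, …, so 35, 36, 27, 28, 19 → 20.
Putting it together: 23 absent, 49 late, 20 excused.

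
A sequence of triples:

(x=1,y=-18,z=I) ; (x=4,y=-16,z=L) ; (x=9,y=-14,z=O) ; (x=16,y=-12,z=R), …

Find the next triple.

For the x, perfect squares: 1², 2², 3², …: 1, 4, 9, 16 → 25.
Y — +2 each step: -18, -16, -14, -12 → -10.
Z: letters move forward 3 places in the alphabet, so I, L, O, R → U.
Combining the parts gives (x=25,y=-10,z=U).

(x=25,y=-10,z=U)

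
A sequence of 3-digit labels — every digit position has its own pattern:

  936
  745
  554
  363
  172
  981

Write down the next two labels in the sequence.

790, 509

First digit: −2 each step, mod 10; 9, 7, 5, 3, 1, 9 → 7 → 5.
Second digit — +1 each step, mod 10: 3, 4, 5, 6, 7, 8 → 9 → 0.
For the third digit, −1 each step, mod 10: 6, 5, 4, 3, 2, 1 → 0 → 9.
Putting the parts together: 790 and then 509.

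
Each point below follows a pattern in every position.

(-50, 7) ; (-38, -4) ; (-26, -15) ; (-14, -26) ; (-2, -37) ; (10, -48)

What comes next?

First coordinate — +12 each step: -50, -38, -26, -14, -2, 10 → 22.
Second coordinate: 7, -4, -15, -26, -37, -48 → -59 (−11 each step).
So the next point is (22, -59).

(22, -59)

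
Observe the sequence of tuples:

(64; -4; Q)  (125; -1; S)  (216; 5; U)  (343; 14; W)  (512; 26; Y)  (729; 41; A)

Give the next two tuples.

First slot — perfect cubes: 4³, 5³, 6³, …: 64, 125, 216, 343, 512, 729 → 1000 → 1331.
Second slot: -4, -1, 5, 14, 26, 41 → 59 → 80 (differences are 3, 6, 9, … (increasing by 3 each time)).
Letter goes Q, S, U, W, Y, A → C → E (letters move forward 2 places in the alphabet, wrapping Z→A).
Putting the parts together: (1000; 59; C) and then (1331; 80; E).

(1000; 59; C), (1331; 80; E)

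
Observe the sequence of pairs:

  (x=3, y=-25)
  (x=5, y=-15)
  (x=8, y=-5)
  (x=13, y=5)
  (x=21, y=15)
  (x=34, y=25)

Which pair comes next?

X goes 3, 5, 8, 13, 21, 34 → 55 (each term is the sum of the two before it).
Y — +10 each step: -25, -15, -5, 5, 15, 25 → 35.
Putting it together: (x=55, y=35).

(x=55, y=35)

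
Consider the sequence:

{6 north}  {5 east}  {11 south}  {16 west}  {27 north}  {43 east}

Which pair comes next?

{70 south}

First slot: 6, 5, 11, 16, 27, 43 → 70 (each term is the sum of the two before it).
Direction: north, east, south, west, north, east → south (repeats north → east → south → west).
So the next pair is {70 south}.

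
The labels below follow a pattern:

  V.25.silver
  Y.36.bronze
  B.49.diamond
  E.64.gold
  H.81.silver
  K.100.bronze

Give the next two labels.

Letter — letters move forward 3 places in the alphabet, wrapping Z→A: V, Y, B, E, H, K → N → Q.
Second component: perfect squares: 5², 6², 7², …; 25, 36, 49, 64, 81, 100 → 121 → 144.
Rank: repeats silver → bronze → diamond → gold; silver, bronze, diamond, gold, silver, bronze → diamond → gold.
Putting the parts together: N.121.diamond and then Q.144.gold.

N.121.diamond then Q.144.gold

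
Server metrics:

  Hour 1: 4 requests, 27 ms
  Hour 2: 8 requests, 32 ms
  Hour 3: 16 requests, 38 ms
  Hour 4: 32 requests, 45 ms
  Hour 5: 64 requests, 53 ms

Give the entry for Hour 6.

128 requests, 62 ms

Requests: ×2 each step; 4, 8, 16, 32, 64 → 128.
Ms — differences are 5, 6, 7, … (increasing by 1 each time): 27, 32, 38, 45, 53 → 62.
Combining the parts gives 128 requests, 62 ms.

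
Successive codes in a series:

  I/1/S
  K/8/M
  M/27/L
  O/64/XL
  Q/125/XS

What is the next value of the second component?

Letter goes I, K, M, O, Q → S (letters move forward 2 places in the alphabet).
Second component goes 1, 8, 27, 64, 125 → 216 (perfect cubes: 1³, 2³, 3³, …).
Size goes S, M, L, XL, XS → S (runs through clothing sizes XS→XL).

216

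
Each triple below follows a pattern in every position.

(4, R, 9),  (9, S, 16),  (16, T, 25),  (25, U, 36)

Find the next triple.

(36, V, 49)

For the first value, differences are 5, 7, 9, … (increasing by 2 each time): 4, 9, 16, 25 → 36.
Letter — letters move forward 1 place in the alphabet: R, S, T, U → V.
Third value goes 9, 16, 25, 36 → 49 (perfect squares: 3², 4², 5², …).
So the next triple is (36, V, 49).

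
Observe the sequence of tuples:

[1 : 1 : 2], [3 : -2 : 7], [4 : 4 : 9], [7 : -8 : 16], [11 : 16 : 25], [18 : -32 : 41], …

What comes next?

First value: each term is the sum of the two before it, so 1, 3, 4, 7, 11, 18 → 29.
Second value: 1, -2, 4, -8, 16, -32 → 64 (×(-2) each step).
Third value: each term is the sum of the two before it, so 2, 7, 9, 16, 25, 41 → 66.
Combining the parts gives [29 : 64 : 66].

[29 : 64 : 66]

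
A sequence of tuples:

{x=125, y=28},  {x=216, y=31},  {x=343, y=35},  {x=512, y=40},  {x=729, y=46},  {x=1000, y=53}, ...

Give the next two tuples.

{x=1331, y=61}, {x=1728, y=70}

X goes 125, 216, 343, 512, 729, 1000 → 1331 → 1728 (perfect cubes: 5³, 6³, 7³, …).
Y goes 28, 31, 35, 40, 46, 53 → 61 → 70 (differences are 3, 4, 5, … (increasing by 1 each time)).
So the next two tuples are {x=1331, y=61} and {x=1728, y=70}.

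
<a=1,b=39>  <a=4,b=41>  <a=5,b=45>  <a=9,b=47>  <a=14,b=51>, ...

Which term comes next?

<a=23,b=53>

A: 1, 4, 5, 9, 14 → 23 (each term is the sum of the two before it).
For the b, alternating steps +2, +4, +2, +4, …: 39, 41, 45, 47, 51 → 53.
So the next term is <a=23,b=53>.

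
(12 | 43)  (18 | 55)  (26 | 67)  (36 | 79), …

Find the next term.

(48 | 91)

For the first coordinate, differences are 6, 8, 10, … (increasing by 2 each time): 12, 18, 26, 36 → 48.
Second coordinate goes 43, 55, 67, 79 → 91 (+12 each step).
Combining the parts gives (48 | 91).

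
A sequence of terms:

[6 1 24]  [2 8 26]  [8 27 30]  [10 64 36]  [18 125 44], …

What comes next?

First part: each term is the sum of the two before it, so 6, 2, 8, 10, 18 → 28.
Second part — perfect cubes: 1³, 2³, 3³, …: 1, 8, 27, 64, 125 → 216.
Third part: 24, 26, 30, 36, 44 → 54 (differences are 2, 4, 6, … (increasing by 2 each time)).
Putting it together: [28 216 54].

[28 216 54]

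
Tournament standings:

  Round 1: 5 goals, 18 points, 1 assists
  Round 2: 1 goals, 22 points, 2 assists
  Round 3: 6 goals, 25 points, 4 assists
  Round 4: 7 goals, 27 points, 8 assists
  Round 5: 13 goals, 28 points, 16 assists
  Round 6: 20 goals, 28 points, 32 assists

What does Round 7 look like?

Goals: each term is the sum of the two before it; 5, 1, 6, 7, 13, 20 → 33.
Points goes 18, 22, 25, 27, 28, 28 → 27 (differences are 4, 3, 2, … (decreasing by 1 each time)).
For the assists, ×2 each step: 1, 2, 4, 8, 16, 32 → 64.
So the next record is 33 goals, 27 points, 64 assists.

33 goals, 27 points, 64 assists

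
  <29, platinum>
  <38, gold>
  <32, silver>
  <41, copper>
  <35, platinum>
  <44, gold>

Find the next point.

First component: alternating steps +9, −6, +9, −6, …; 29, 38, 32, 41, 35, 44 → 38.
For the metal, repeats platinum → gold → silver → copper: platinum, gold, silver, copper, platinum, gold → silver.
Putting it together: <38, silver>.

<38, silver>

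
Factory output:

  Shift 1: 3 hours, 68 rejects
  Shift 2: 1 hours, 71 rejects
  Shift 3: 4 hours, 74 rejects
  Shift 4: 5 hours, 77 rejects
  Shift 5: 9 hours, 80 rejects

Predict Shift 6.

14 hours, 83 rejects

Hours: 3, 1, 4, 5, 9 → 14 (each term is the sum of the two before it).
Rejects goes 68, 71, 74, 77, 80 → 83 (+3 each step).
So the next record is 14 hours, 83 rejects.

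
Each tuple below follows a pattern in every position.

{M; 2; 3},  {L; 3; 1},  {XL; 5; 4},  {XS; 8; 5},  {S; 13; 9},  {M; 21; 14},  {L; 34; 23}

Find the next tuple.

Size — repeats M → L → XL → XS → S: M, L, XL, XS, S, M, L → XL.
Second slot: each term is the sum of the two before it, so 2, 3, 5, 8, 13, 21, 34 → 55.
Third slot: each term is the sum of the two before it, so 3, 1, 4, 5, 9, 14, 23 → 37.
Combining the parts gives {XL; 55; 37}.

{XL; 55; 37}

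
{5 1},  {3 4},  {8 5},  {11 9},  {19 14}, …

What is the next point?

First coordinate: 5, 3, 8, 11, 19 → 30 (each term is the sum of the two before it).
Second coordinate: each term is the sum of the two before it; 1, 4, 5, 9, 14 → 23.
Putting it together: {30 23}.

{30 23}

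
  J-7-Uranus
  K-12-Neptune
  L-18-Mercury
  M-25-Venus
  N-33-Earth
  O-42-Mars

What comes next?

Letter: letters move forward 1 place in the alphabet, so J, K, L, M, N, O → P.
Second component goes 7, 12, 18, 25, 33, 42 → 52 (differences are 5, 6, 7, … (increasing by 1 each time)).
Planet — runs through the planets Mercury→Neptune: Uranus, Neptune, Mercury, Venus, Earth, Mars → Jupiter.
So the next code is P-52-Jupiter.

P-52-Jupiter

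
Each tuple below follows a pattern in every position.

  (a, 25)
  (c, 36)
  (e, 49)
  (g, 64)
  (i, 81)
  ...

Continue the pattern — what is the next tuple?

Letter — letters move forward 2 places in the alphabet: a, c, e, g, i → k.
For the second part, perfect squares: 5², 6², 7², …: 25, 36, 49, 64, 81 → 100.
Combining the parts gives (k, 100).

(k, 100)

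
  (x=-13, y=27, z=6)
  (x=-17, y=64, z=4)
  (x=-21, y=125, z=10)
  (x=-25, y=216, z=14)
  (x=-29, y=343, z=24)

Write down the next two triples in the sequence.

X — −4 each step: -13, -17, -21, -25, -29 → -33 → -37.
Y: perfect cubes: 3³, 4³, 5³, …; 27, 64, 125, 216, 343 → 512 → 729.
Z goes 6, 4, 10, 14, 24 → 38 → 62 (each term is the sum of the two before it).
So the next two triples are (x=-33, y=512, z=38) and (x=-37, y=729, z=62).

(x=-33, y=512, z=38), (x=-37, y=729, z=62)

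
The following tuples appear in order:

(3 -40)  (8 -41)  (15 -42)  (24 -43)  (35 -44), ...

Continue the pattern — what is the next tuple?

(48 -45)

First part: 3, 8, 15, 24, 35 → 48 (differences are 5, 7, 9, … (increasing by 2 each time)).
Second part: -40, -41, -42, -43, -44 → -45 (−1 each step).
Combining the parts gives (48 -45).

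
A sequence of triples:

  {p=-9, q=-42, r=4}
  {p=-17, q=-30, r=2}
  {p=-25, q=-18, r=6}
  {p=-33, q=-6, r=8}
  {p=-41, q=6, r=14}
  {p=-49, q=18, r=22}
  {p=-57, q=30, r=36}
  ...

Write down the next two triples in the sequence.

P — −8 each step: -9, -17, -25, -33, -41, -49, -57 → -65 → -73.
Q goes -42, -30, -18, -6, 6, 18, 30 → 42 → 54 (+12 each step).
R — each term is the sum of the two before it: 4, 2, 6, 8, 14, 22, 36 → 58 → 94.
Putting the parts together: {p=-65, q=42, r=58} and then {p=-73, q=54, r=94}.

{p=-65, q=42, r=58}, {p=-73, q=54, r=94}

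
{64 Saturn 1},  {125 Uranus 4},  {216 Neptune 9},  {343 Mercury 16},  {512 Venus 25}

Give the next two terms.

For the first entry, perfect cubes: 4³, 5³, 6³, …: 64, 125, 216, 343, 512 → 729 → 1000.
Planet — runs through the planets Mercury→Neptune: Saturn, Uranus, Neptune, Mercury, Venus → Earth → Mars.
Third entry goes 1, 4, 9, 16, 25 → 36 → 49 (perfect squares: 1², 2², 3², …).
So the next two terms are {729 Earth 36} and {1000 Mars 49}.

{729 Earth 36}, {1000 Mars 49}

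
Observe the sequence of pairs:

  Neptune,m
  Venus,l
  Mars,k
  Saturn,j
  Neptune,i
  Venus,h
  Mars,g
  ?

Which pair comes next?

For the planet, repeats Neptune → Venus → Mars → Saturn: Neptune, Venus, Mars, Saturn, Neptune, Venus, Mars → Saturn.
For the letter, letters move back 1 place in the alphabet: m, l, k, j, i, h, g → f.
Putting it together: Saturn,f.

Saturn,f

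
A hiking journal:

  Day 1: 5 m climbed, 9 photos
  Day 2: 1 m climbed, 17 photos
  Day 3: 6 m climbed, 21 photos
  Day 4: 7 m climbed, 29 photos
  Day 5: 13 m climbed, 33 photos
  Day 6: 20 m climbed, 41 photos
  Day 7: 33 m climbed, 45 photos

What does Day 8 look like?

53 m climbed, 53 photos

M climbed: 5, 1, 6, 7, 13, 20, 33 → 53 (each term is the sum of the two before it).
Photos — alternating steps +8, +4, +8, +4, …: 9, 17, 21, 29, 33, 41, 45 → 53.
So the next row is 53 m climbed, 53 photos.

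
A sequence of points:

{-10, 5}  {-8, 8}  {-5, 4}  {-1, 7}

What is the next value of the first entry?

First entry — differences are 2, 3, 4, … (increasing by 1 each time): -10, -8, -5, -1 → 4.
Second entry: alternating steps +3, −4, +3, −4, …; 5, 8, 4, 7 → 3.

4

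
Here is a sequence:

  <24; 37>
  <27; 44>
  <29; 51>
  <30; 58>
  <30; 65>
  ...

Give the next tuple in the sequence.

First part: differences are 3, 2, 1, … (decreasing by 1 each time); 24, 27, 29, 30, 30 → 29.
Second part: +7 each step, so 37, 44, 51, 58, 65 → 72.
Putting it together: <29; 72>.

<29; 72>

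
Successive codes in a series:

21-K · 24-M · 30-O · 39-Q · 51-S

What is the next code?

First component goes 21, 24, 30, 39, 51 → 66 (differences are 3, 6, 9, … (increasing by 3 each time)).
Letter goes K, M, O, Q, S → U (letters move forward 2 places in the alphabet).
So the next code is 66-U.

66-U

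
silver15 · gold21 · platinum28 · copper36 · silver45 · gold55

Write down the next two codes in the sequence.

platinum66 then copper78

Metal — repeats silver → gold → platinum → copper: silver, gold, platinum, copper, silver, gold → platinum → copper.
Second component goes 15, 21, 28, 36, 45, 55 → 66 → 78 (differences are 6, 7, 8, … (increasing by 1 each time)).
So the next two codes are platinum66 and copper78.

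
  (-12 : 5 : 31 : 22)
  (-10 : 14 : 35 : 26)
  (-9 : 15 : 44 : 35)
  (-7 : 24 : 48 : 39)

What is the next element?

(-6 : 25 : 57 : 48)

For the first coordinate, alternating steps +2, +1, +2, +1, …: -12, -10, -9, -7 → -6.
Second coordinate — alternating steps +9, +1, +9, +1, …: 5, 14, 15, 24 → 25.
Third coordinate: 31, 35, 44, 48 → 57 (alternating steps +4, +9, +4, +9, …).
Fourth coordinate — always 9 less than the third coordinate: 22, 26, 35, 39 → 48.
So the next element is (-6 : 25 : 57 : 48).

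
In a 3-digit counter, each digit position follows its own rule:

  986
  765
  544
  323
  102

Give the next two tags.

981 then 760

First digit: −2 each step, mod 10, so 9, 7, 5, 3, 1 → 9 → 7.
Second digit: −2 each step, mod 10; 8, 6, 4, 2, 0 → 8 → 6.
Third digit: −1 each step, mod 10, so 6, 5, 4, 3, 2 → 1 → 0.
Putting the parts together: 981 and then 760.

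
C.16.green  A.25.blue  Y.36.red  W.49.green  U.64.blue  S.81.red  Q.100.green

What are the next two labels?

O.121.blue then M.144.red

Letter: C, A, Y, W, U, S, Q → O → M (letters move back 2 places in the alphabet, wrapping A→Z).
Second component — perfect squares: 4², 5², 6², …: 16, 25, 36, 49, 64, 81, 100 → 121 → 144.
Colour goes green, blue, red, green, blue, red, green → blue → red (repeats green → blue → red).
So the next two labels are O.121.blue and M.144.red.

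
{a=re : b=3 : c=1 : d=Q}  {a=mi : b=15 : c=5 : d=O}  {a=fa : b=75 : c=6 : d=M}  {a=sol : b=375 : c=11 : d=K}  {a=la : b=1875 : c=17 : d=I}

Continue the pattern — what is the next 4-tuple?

{a=ti : b=9375 : c=28 : d=G}

A goes re, mi, fa, sol, la → ti (runs through the solfège scale do→ti).
B: ×5 each step, so 3, 15, 75, 375, 1875 → 9375.
For the c, each term is the sum of the two before it: 1, 5, 6, 11, 17 → 28.
D goes Q, O, M, K, I → G (letters move back 2 places in the alphabet).
Putting it together: {a=ti : b=9375 : c=28 : d=G}.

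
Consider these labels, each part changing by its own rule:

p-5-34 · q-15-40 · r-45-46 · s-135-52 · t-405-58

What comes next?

Letter: p, q, r, s, t → u (letters move forward 1 place in the alphabet).
Second component: ×3 each step; 5, 15, 45, 135, 405 → 1215.
Third component: +6 each step, so 34, 40, 46, 52, 58 → 64.
Combining the parts gives u-1215-64.

u-1215-64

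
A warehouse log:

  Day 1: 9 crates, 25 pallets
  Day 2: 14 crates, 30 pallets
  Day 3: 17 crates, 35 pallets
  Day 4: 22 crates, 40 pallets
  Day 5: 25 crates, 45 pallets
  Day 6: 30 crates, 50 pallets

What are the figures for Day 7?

Crates: alternating steps +5, +3, +5, +3, …; 9, 14, 17, 22, 25, 30 → 33.
Pallets goes 25, 30, 35, 40, 45, 50 → 55 (+5 each step).
Putting it together: 33 crates, 55 pallets.

33 crates, 55 pallets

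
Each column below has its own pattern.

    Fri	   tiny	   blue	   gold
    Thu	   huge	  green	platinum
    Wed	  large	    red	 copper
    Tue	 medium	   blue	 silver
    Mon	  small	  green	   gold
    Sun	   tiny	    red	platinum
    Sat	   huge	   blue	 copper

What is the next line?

Day — runs backward through the weekdays Mon→Sun: Fri, Thu, Wed, Tue, Mon, Sun, Sat → Fri.
Size: repeats tiny → huge → large → medium → small; tiny, huge, large, medium, small, tiny, huge → large.
Colour: repeats blue → green → red, so blue, green, red, blue, green, red, blue → green.
Metal goes gold, platinum, copper, silver, gold, platinum, copper → silver (repeats gold → platinum → copper → silver).
Combining the parts gives Fri  large  green  silver.

Fri  large  green  silver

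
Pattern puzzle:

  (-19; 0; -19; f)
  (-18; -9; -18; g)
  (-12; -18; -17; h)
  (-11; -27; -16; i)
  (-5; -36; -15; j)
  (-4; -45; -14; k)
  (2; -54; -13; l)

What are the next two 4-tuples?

First value: alternating steps +1, +6, +1, +6, …; -19, -18, -12, -11, -5, -4, 2 → 3 → 9.
Second value goes 0, -9, -18, -27, -36, -45, -54 → -63 → -72 (−9 each step).
Third value: +1 each step; -19, -18, -17, -16, -15, -14, -13 → -12 → -11.
Letter — letters move forward 1 place in the alphabet: f, g, h, i, j, k, l → m → n.
Putting the parts together: (3; -63; -12; m) and then (9; -72; -11; n).

(3; -63; -12; m), (9; -72; -11; n)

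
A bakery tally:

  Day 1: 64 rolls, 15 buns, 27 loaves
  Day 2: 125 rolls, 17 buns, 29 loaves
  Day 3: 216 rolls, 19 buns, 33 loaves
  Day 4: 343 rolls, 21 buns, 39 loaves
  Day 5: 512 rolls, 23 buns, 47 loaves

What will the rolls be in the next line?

729

For the rolls, perfect cubes: 4³, 5³, 6³, …: 64, 125, 216, 343, 512 → 729.
Buns: +2 each step; 15, 17, 19, 21, 23 → 25.
Loaves: differences are 2, 4, 6, … (increasing by 2 each time); 27, 29, 33, 39, 47 → 57.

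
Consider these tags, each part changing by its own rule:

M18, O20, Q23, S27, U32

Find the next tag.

W38

Letter: letters move forward 2 places in the alphabet; M, O, Q, S, U → W.
Second component goes 18, 20, 23, 27, 32 → 38 (differences are 2, 3, 4, … (increasing by 1 each time)).
Combining the parts gives W38.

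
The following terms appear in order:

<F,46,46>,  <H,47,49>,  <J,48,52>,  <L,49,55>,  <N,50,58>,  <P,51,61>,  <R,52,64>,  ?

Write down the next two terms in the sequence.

<T,53,67>, <V,54,70>

Letter: letters move forward 2 places in the alphabet, so F, H, J, L, N, P, R → T → V.
For the second coordinate, +1 each step: 46, 47, 48, 49, 50, 51, 52 → 53 → 54.
Third coordinate: +3 each step, so 46, 49, 52, 55, 58, 61, 64 → 67 → 70.
So the next two terms are <T,53,67> and <V,54,70>.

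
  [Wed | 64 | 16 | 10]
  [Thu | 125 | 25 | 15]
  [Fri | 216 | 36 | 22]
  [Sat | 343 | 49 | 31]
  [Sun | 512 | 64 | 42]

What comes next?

[Mon | 729 | 81 | 55]

Day — runs through the weekdays Mon→Sun: Wed, Thu, Fri, Sat, Sun → Mon.
Second value: perfect cubes: 4³, 5³, 6³, …; 64, 125, 216, 343, 512 → 729.
Third value: perfect squares: 4², 5², 6², …; 16, 25, 36, 49, 64 → 81.
Fourth value: 10, 15, 22, 31, 42 → 55 (differences are 5, 7, 9, … (increasing by 2 each time)).
Putting it together: [Mon | 729 | 81 | 55].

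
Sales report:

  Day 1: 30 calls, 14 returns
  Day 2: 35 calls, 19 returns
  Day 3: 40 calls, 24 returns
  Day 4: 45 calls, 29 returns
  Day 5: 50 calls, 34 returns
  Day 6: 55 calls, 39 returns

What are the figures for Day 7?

60 calls, 44 returns

Calls: +5 each step, so 30, 35, 40, 45, 50, 55 → 60.
Returns — +5 each step: 14, 19, 24, 29, 34, 39 → 44.
So the next record is 60 calls, 44 returns.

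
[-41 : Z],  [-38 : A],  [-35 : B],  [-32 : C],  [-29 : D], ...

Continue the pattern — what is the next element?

[-26 : E]

First coordinate: +3 each step, so -41, -38, -35, -32, -29 → -26.
Letter: Z, A, B, C, D → E (letters move forward 1 place in the alphabet, wrapping Z→A).
Putting it together: [-26 : E].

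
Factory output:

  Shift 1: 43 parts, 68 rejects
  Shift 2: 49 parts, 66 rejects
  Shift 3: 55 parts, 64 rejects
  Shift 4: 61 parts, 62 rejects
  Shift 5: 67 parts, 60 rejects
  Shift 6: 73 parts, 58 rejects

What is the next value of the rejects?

56

Rejects: −2 each step, so 68, 66, 64, 62, 60, 58 → 56.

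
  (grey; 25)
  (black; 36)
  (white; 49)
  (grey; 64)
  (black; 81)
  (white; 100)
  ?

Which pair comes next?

(grey; 121)

Shade: grey, black, white, grey, black, white → grey (repeats grey → black → white).
Second slot: perfect squares: 5², 6², 7², …, so 25, 36, 49, 64, 81, 100 → 121.
Combining the parts gives (grey; 121).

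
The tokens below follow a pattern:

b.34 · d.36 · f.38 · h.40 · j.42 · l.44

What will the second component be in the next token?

For the second component, +2 each step: 34, 36, 38, 40, 42, 44 → 46.

46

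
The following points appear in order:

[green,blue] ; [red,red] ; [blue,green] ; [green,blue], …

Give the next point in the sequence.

First colour goes green, red, blue, green → red (repeats green → red → blue).
Second colour: repeats blue → red → green; blue, red, green, blue → red.
So the next point is [red,red].

[red,red]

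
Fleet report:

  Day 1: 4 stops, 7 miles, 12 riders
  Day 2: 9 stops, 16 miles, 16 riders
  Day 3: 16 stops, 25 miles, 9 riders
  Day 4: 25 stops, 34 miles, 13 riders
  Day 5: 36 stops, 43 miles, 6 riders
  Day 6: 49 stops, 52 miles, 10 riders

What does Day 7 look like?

Stops — perfect squares: 2², 3², 4², …: 4, 9, 16, 25, 36, 49 → 64.
Miles: +9 each step; 7, 16, 25, 34, 43, 52 → 61.
Riders: alternating steps +4, −7, +4, −7, …, so 12, 16, 9, 13, 6, 10 → 3.
So the next row is 64 stops, 61 miles, 3 riders.

64 stops, 61 miles, 3 riders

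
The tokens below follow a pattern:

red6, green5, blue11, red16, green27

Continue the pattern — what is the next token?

blue43

Colour: repeats red → green → blue; red, green, blue, red, green → blue.
Second component: 6, 5, 11, 16, 27 → 43 (each term is the sum of the two before it).
Combining the parts gives blue43.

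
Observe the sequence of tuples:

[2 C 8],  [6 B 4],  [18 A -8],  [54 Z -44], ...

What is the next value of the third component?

First component: ×3 each step; 2, 6, 18, 54 → 162.
Third component — together with the first component always sums to 10: 8, 4, -8, -44 → -152.

-152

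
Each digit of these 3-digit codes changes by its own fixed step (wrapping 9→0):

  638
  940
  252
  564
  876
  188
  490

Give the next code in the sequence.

702

First digit: 6, 9, 2, 5, 8, 1, 4 → 7 (+3 each step, mod 10).
Second digit: +1 each step, mod 10, so 3, 4, 5, 6, 7, 8, 9 → 0.
Third digit: +2 each step, mod 10, so 8, 0, 2, 4, 6, 8, 0 → 2.
Combining the parts gives 702.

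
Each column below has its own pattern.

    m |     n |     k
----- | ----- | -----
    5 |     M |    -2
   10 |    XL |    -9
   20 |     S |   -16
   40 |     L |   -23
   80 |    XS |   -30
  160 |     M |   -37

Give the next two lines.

Column m: 5, 10, 20, 40, 80, 160 → 320 → 640 (×2 each step).
Column n goes M, XL, S, L, XS, M → XL → S (repeats M → XL → S → L → XS).
Column k goes -2, -9, -16, -23, -30, -37 → -44 → -51 (−7 each step).
So the next two lines are 320  XL  -44 and 640  S  -51.

320  XL  -44; 640  S  -51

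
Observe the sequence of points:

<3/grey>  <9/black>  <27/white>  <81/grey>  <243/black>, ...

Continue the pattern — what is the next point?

First coordinate: ×3 each step, so 3, 9, 27, 81, 243 → 729.
Shade: repeats grey → black → white; grey, black, white, grey, black → white.
So the next point is <729/white>.

<729/white>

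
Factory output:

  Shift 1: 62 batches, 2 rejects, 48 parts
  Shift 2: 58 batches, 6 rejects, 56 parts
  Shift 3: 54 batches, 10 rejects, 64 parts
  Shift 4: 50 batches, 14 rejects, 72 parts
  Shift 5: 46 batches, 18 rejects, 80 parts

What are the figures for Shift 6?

42 batches, 22 rejects, 88 parts

For the batches, −4 each step: 62, 58, 54, 50, 46 → 42.
Rejects: 2, 6, 10, 14, 18 → 22 (+4 each step).
Parts goes 48, 56, 64, 72, 80 → 88 (+8 each step).
Combining the parts gives 42 batches, 22 rejects, 88 parts.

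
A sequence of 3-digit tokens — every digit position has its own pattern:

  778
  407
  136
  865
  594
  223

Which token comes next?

For the first digit, −3 each step, mod 10: 7, 4, 1, 8, 5, 2 → 9.
Second digit: 7, 0, 3, 6, 9, 2 → 5 (+3 each step, mod 10).
Third digit: −1 each step, mod 10; 8, 7, 6, 5, 4, 3 → 2.
So the next token is 952.

952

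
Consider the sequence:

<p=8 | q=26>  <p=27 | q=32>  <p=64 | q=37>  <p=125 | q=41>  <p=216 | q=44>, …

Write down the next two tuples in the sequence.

P: 8, 27, 64, 125, 216 → 343 → 512 (perfect cubes: 2³, 3³, 4³, …).
Q: 26, 32, 37, 41, 44 → 46 → 47 (differences are 6, 5, 4, … (decreasing by 1 each time)).
Putting the parts together: <p=343 | q=46> and then <p=512 | q=47>.

<p=343 | q=46>, <p=512 | q=47>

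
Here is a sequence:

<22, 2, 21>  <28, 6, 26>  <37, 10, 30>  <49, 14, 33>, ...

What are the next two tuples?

<64, 18, 35>, <82, 22, 36>

For the first component, differences are 6, 9, 12, … (increasing by 3 each time): 22, 28, 37, 49 → 64 → 82.
Second component — +4 each step: 2, 6, 10, 14 → 18 → 22.
Third component goes 21, 26, 30, 33 → 35 → 36 (differences are 5, 4, 3, … (decreasing by 1 each time)).
So the next two tuples are <64, 18, 35> and <82, 22, 36>.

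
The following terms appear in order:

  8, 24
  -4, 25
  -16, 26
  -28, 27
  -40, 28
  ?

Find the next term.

-52, 29

First part: 8, -4, -16, -28, -40 → -52 (−12 each step).
Second part: +1 each step; 24, 25, 26, 27, 28 → 29.
Putting it together: -52, 29.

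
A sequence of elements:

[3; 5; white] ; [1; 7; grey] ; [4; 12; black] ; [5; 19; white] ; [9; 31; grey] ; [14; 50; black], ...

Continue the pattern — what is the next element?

[23; 81; white]

First component: each term is the sum of the two before it; 3, 1, 4, 5, 9, 14 → 23.
Second component: each term is the sum of the two before it, so 5, 7, 12, 19, 31, 50 → 81.
Shade: repeats white → grey → black; white, grey, black, white, grey, black → white.
So the next element is [23; 81; white].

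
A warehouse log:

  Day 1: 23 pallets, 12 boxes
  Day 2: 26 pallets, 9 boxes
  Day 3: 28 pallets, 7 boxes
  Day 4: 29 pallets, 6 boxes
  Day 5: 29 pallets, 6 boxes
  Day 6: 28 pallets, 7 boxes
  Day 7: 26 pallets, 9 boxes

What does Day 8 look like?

23 pallets, 12 boxes

Pallets: differences are 3, 2, 1, … (decreasing by 1 each time); 23, 26, 28, 29, 29, 28, 26 → 23.
For the boxes, together with the pallets always sums to 35: 12, 9, 7, 6, 6, 7, 9 → 12.
Combining the parts gives 23 pallets, 12 boxes.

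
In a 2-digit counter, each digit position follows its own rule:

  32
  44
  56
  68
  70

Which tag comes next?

First digit goes 3, 4, 5, 6, 7 → 8 (+1 each step, mod 10).
Second digit goes 2, 4, 6, 8, 0 → 2 (+2 each step, mod 10).
Combining the parts gives 82.

82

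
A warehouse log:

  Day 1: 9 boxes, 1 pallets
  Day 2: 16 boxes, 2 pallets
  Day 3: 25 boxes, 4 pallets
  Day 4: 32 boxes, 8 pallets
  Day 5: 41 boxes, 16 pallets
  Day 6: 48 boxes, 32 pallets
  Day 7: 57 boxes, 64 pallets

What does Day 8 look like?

64 boxes, 128 pallets

Boxes goes 9, 16, 25, 32, 41, 48, 57 → 64 (alternating steps +7, +9, +7, +9, …).
Pallets — ×2 each step: 1, 2, 4, 8, 16, 32, 64 → 128.
Putting it together: 64 boxes, 128 pallets.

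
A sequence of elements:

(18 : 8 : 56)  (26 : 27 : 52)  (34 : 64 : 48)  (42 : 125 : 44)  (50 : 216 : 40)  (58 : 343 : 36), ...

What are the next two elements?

First entry — +8 each step: 18, 26, 34, 42, 50, 58 → 66 → 74.
Second entry: perfect cubes: 2³, 3³, 4³, …; 8, 27, 64, 125, 216, 343 → 512 → 729.
Third entry — −4 each step: 56, 52, 48, 44, 40, 36 → 32 → 28.
Putting the parts together: (66 : 512 : 32) and then (74 : 729 : 28).

(66 : 512 : 32), (74 : 729 : 28)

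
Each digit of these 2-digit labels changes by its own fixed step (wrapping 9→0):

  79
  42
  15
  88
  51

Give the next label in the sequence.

24

First digit: −3 each step, mod 10, so 7, 4, 1, 8, 5 → 2.
Second digit: 9, 2, 5, 8, 1 → 4 (+3 each step, mod 10).
Putting it together: 24.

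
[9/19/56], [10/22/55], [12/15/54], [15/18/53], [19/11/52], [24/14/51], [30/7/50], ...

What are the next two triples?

[37/10/49], [45/3/48]

First component — differences are 1, 2, 3, … (increasing by 1 each time): 9, 10, 12, 15, 19, 24, 30 → 37 → 45.
Second component: 19, 22, 15, 18, 11, 14, 7 → 10 → 3 (alternating steps +3, −7, +3, −7, …).
For the third component, −1 each step: 56, 55, 54, 53, 52, 51, 50 → 49 → 48.
Putting the parts together: [37/10/49] and then [45/3/48].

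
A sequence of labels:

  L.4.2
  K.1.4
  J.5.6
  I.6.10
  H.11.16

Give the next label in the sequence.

Letter: letters move back 1 place in the alphabet; L, K, J, I, H → G.
Second component: each term is the sum of the two before it; 4, 1, 5, 6, 11 → 17.
Third component: each term is the sum of the two before it, so 2, 4, 6, 10, 16 → 26.
Putting it together: G.17.26.

G.17.26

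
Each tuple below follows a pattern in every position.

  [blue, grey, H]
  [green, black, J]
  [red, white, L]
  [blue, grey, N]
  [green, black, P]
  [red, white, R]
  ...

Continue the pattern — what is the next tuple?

[blue, grey, T]

Colour: repeats blue → green → red, so blue, green, red, blue, green, red → blue.
Shade — repeats grey → black → white: grey, black, white, grey, black, white → grey.
Letter — letters move forward 2 places in the alphabet: H, J, L, N, P, R → T.
Combining the parts gives [blue, grey, T].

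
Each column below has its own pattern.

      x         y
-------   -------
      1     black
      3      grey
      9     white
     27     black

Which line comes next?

Column x goes 1, 3, 9, 27 → 81 (×3 each step).
Column y — repeats black → grey → white: black, grey, white, black → grey.
Combining the parts gives 81  grey.

81  grey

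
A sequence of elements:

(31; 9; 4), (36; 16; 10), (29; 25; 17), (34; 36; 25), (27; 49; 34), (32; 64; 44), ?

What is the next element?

First slot: alternating steps +5, −7, +5, −7, …; 31, 36, 29, 34, 27, 32 → 25.
Second slot goes 9, 16, 25, 36, 49, 64 → 81 (perfect squares: 3², 4², 5², …).
Third slot — differences are 6, 7, 8, … (increasing by 1 each time): 4, 10, 17, 25, 34, 44 → 55.
Putting it together: (25; 81; 55).

(25; 81; 55)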